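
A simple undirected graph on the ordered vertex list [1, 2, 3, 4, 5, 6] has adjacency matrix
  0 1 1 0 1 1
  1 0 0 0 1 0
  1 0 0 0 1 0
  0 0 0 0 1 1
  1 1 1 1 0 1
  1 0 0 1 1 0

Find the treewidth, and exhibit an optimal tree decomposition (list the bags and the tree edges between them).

Treewidth 2.
Bags: B1 = {1, 3, 5}  B2 = {1, 5, 6}  B3 = {4, 5, 6}  B4 = {1, 2, 5}
Tree: B1–B2, B2–B3, B1–B4

Every bag has size at most 3, so the width is 3 − 1 = 2 and tw(G) ≤ 2. On the other hand G contains the 3-clique {1, 2, 5}. A clique must lie in a single bag of any decomposition, so no decomposition can have width below 2. Combining the bounds, tw(G) = 2.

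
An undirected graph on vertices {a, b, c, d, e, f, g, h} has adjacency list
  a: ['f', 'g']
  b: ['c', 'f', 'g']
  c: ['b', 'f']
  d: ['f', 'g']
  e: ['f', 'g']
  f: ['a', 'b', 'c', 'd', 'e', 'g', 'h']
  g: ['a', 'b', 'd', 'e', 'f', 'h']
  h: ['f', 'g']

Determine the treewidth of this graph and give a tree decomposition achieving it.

Each bag holds 3 vertices, so the decomposition has width 2, which upper-bounds the treewidth. For the lower bound, the 3 vertices {d, f, g} are pairwise adjacent, and any tree decomposition puts a clique entirely inside one bag — forcing width ≥ 2. Combining the bounds, tw(G) = 2.

Treewidth 2.
Bags: B1 = {b, c, f}  B2 = {b, f, g}  B3 = {e, f, g}  B4 = {d, f, g}  B5 = {a, f, g}  B6 = {f, g, h}
Tree: B1–B2, B2–B3, B3–B4, B3–B5, B2–B6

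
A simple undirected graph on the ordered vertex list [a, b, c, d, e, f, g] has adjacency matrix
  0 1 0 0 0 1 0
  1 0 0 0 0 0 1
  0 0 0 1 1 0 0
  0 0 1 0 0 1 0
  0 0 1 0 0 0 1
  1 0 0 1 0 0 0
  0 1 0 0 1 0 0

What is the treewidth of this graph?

2

A width-2 tree decomposition is:
Bags: B1 = {a, b, f}  B2 = {b, f, g}  B3 = {e, f, g}  B4 = {c, e, f}  B5 = {c, d, f}
Tree: B1–B2, B2–B3, B3–B4, B4–B5
The largest bag has 3 vertices, giving width 2; this decomposition certifies tw(G) ≤ 2. For the lower bound, G contains the cycle f–a–b–g–e–c–d–f, so G is not a forest; only forests have treewidth ≤ 1, hence tw(G) ≥ 2. Hence tw(G) = 2 exactly.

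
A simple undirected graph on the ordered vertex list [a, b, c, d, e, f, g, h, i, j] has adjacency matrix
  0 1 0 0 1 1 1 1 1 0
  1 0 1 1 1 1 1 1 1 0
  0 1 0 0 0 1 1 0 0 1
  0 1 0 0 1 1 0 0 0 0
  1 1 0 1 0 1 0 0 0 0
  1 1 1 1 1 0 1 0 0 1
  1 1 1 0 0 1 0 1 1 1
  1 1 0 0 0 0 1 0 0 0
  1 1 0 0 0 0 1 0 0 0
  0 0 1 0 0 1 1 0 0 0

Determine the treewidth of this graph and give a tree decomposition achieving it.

Every bag has size at most 4, so the width is 4 − 1 = 3 and tw(G) ≤ 3. Conversely, {c, f, g, j} is a clique of size 4, and the vertices of any clique must share a bag in every tree decomposition; so some bag has ≥ 4 vertices and tw(G) ≥ 3. Hence tw(G) = 3 exactly.

Treewidth 3.
One optimal decomposition is:
Bags: B1 = {a, b, f, g}  B2 = {b, c, f, g}  B3 = {c, f, g, j}  B4 = {a, b, e, f}  B5 = {b, d, e, f}  B6 = {a, b, g, h}  B7 = {a, b, g, i}
Tree: B1–B2, B2–B3, B1–B4, B4–B5, B1–B6, B6–B7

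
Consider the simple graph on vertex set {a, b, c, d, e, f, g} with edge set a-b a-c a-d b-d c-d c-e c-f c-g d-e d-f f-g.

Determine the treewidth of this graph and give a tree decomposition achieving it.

The largest bag has 3 vertices, giving width 2; this decomposition certifies tw(G) ≤ 2. For the lower bound, the 3 vertices {c, d, e} are pairwise adjacent, and any tree decomposition puts a clique entirely inside one bag — forcing width ≥ 2. Therefore the treewidth is 2.

Treewidth 2.
One optimal decomposition is:
Bags: B1 = {a, c, d}  B2 = {a, b, d}  B3 = {c, d, f}  B4 = {c, d, e}  B5 = {c, f, g}
Tree: B1–B2, B1–B3, B3–B4, B3–B5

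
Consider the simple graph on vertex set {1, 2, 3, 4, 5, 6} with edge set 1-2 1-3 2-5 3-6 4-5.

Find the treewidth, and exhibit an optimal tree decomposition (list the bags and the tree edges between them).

Every bag has size at most 2, so the width is 2 − 1 = 1 and tw(G) ≤ 1. Since G has at least one edge (e.g. 4–5), it is not an edgeless graph, so tw(G) ≥ 1. Therefore the treewidth is 1.

Treewidth 1.
One such decomposition:
Bags: B1 = {4, 5}  B2 = {2, 5}  B3 = {1, 2}  B4 = {1, 3}  B5 = {3, 6}
Tree: B1–B2, B2–B3, B3–B4, B4–B5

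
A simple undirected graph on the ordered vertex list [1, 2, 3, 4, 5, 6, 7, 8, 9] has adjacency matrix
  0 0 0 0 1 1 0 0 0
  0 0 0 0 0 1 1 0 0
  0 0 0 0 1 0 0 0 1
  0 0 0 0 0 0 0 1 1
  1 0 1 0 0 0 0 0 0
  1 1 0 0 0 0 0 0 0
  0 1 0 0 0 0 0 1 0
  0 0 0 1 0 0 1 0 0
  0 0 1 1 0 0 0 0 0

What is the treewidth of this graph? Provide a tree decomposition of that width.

Each bag holds 3 vertices, so the decomposition has width 2, which upper-bounds the treewidth. For the lower bound, G contains the cycle 5–1–6–2–7–8–4–9–3–5, so G is not a forest; only forests have treewidth ≤ 1, hence tw(G) ≥ 2. Combining the bounds, tw(G) = 2.

Treewidth 2.
One such decomposition:
Bags: B1 = {1, 5, 6}  B2 = {2, 5, 6}  B3 = {2, 5, 7}  B4 = {5, 7, 8}  B5 = {4, 5, 8}  B6 = {4, 5, 9}  B7 = {3, 5, 9}
Tree: B1–B2, B2–B3, B3–B4, B4–B5, B5–B6, B6–B7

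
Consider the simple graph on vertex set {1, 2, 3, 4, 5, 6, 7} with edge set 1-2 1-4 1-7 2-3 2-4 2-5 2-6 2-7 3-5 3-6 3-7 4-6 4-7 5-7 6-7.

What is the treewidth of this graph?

3

A width-3 tree decomposition is:
Bags: B1 = {2, 4, 6, 7}  B2 = {2, 3, 6, 7}  B3 = {1, 2, 4, 7}  B4 = {2, 3, 5, 7}
Tree: B1–B2, B1–B3, B2–B4
Each bag holds 4 vertices, so the decomposition has width 3, which upper-bounds the treewidth. Conversely, {1, 2, 4, 7} is a clique of size 4, and the vertices of any clique must share a bag in every tree decomposition; so some bag has ≥ 4 vertices and tw(G) ≥ 3. Hence tw(G) = 3 exactly.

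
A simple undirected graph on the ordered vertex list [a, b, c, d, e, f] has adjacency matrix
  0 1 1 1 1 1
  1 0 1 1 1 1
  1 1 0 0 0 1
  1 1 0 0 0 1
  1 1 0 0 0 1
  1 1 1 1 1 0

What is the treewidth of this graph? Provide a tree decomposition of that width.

The largest bag has 4 vertices, giving width 3; this decomposition certifies tw(G) ≤ 3. Conversely, {a, b, d, f} is a clique of size 4, and the vertices of any clique must share a bag in every tree decomposition; so some bag has ≥ 4 vertices and tw(G) ≥ 3. Combining the bounds, tw(G) = 3.

Treewidth 3.
One such decomposition:
Bags: B1 = {a, b, c, f}  B2 = {a, b, d, f}  B3 = {a, b, e, f}
Tree: B1–B2, B2–B3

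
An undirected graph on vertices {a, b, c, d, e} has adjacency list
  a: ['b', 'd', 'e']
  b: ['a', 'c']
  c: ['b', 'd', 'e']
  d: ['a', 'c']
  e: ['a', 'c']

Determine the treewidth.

A width-2 tree decomposition is:
Bags: B1 = {a, b, c}  B2 = {a, c, d}  B3 = {a, c, e}
Tree: B1–B2, B2–B3
The largest bag has 3 vertices, giving width 2; this decomposition certifies tw(G) ≤ 2. The edges b–a–d–c–b form a cycle, so G is not a tree and its treewidth is at least 2. Therefore the treewidth is 2.

2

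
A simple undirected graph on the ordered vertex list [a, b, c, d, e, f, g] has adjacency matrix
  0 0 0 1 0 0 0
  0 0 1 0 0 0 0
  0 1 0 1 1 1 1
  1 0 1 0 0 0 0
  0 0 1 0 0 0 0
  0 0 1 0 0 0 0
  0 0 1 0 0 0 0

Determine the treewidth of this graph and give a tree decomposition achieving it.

Treewidth 1.
One such decomposition:
Bags: B1 = {c, e}  B2 = {c, g}  B3 = {c, d}  B4 = {b, c}  B5 = {a, d}  B6 = {c, f}
Tree: B1–B2, B2–B3, B3–B4, B3–B5, B4–B6

Each bag holds 2 vertices, so the decomposition has width 1, which upper-bounds the treewidth. Since G has at least one edge (e.g. e–c), it is not an edgeless graph, so tw(G) ≥ 1. Hence tw(G) = 1 exactly.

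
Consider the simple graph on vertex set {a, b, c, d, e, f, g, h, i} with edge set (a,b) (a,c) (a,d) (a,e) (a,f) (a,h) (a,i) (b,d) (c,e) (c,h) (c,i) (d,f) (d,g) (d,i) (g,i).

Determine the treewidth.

2

A width-2 tree decomposition is:
Bags: B1 = {d, g, i}  B2 = {a, d, i}  B3 = {a, b, d}  B4 = {a, c, i}  B5 = {a, c, h}  B6 = {a, c, e}  B7 = {a, d, f}
Tree: B1–B2, B2–B3, B2–B4, B4–B5, B4–B6, B3–B7
Each bag holds 3 vertices, so the decomposition has width 2, which upper-bounds the treewidth. On the other hand G contains the 3-clique {d, g, i}. A clique must lie in a single bag of any decomposition, so no decomposition can have width below 2. Hence tw(G) = 2 exactly.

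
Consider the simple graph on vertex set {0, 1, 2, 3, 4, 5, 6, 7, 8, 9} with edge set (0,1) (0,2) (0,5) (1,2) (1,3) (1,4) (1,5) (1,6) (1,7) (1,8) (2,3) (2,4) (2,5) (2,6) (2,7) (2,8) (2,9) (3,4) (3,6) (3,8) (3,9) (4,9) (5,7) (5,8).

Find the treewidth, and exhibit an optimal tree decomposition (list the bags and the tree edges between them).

Every bag has size at most 4, so the width is 4 − 1 = 3 and tw(G) ≤ 3. On the other hand G contains the 4-clique {0, 1, 2, 5}. A clique must lie in a single bag of any decomposition, so no decomposition can have width below 3. Hence tw(G) = 3 exactly.

Treewidth 3.
One such decomposition:
Bags: B1 = {1, 2, 3, 8}  B2 = {1, 2, 5, 8}  B3 = {1, 2, 3, 6}  B4 = {0, 1, 2, 5}  B5 = {1, 2, 5, 7}  B6 = {1, 2, 3, 4}  B7 = {2, 3, 4, 9}
Tree: B1–B2, B1–B3, B2–B4, B4–B5, B1–B6, B6–B7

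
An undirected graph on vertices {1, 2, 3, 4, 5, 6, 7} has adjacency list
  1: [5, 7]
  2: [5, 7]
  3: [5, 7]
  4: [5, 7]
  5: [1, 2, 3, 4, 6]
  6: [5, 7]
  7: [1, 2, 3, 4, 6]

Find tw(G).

2

A width-2 tree decomposition is:
Bags: B1 = {3, 5, 7}  B2 = {1, 5, 7}  B3 = {2, 5, 7}  B4 = {4, 5, 7}  B5 = {5, 6, 7}
Tree: B1–B2, B2–B3, B3–B4, B4–B5
Every bag has size at most 3, so the width is 3 − 1 = 2 and tw(G) ≤ 2. The edges 5–3–7–1–5 form a cycle, so G is not a tree and its treewidth is at least 2. Combining the bounds, tw(G) = 2.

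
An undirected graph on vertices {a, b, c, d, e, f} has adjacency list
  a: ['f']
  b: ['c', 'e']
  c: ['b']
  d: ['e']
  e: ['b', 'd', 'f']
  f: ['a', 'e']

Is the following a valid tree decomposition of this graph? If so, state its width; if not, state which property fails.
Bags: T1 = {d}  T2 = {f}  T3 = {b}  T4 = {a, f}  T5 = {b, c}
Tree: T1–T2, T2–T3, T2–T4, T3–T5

No — vertex e appears in no bag.

A tree decomposition must satisfy three properties: every vertex lies in some bag; for every edge, both endpoints lie together in some bag; and for every vertex, the bags containing it form a connected subtree. Here vertex e appears in no bag, so the decomposition is invalid.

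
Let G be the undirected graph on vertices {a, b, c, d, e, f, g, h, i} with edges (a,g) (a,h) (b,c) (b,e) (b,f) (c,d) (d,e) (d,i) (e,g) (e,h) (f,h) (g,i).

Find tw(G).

A width-3 tree decomposition is:
Bags: B1 = {a, d, g, i}  B2 = {a, d, e, g}  B3 = {a, d, e, h}  B4 = {c, d, e, h}  B5 = {b, c, e, h}  B6 = {b, c, f, h}
Tree: B1–B2, B2–B3, B3–B4, B4–B5, B5–B6
The largest bag has 4 vertices, giving width 3; this decomposition certifies tw(G) ≤ 3. For the lower bound: the 4 vertex sets {a,g,i}, {d}, {e}, {b,c,f,h} are disjoint, each induces a connected subgraph, and every pair is joined by at least one edge of G. Contracting each set to a single vertex therefore yields K_{4} as a minor, and since treewidth is minor-monotone, tw(G) ≥ tw(K_{4}) = 3. The upper and lower bounds meet at 3, so that is the treewidth.

3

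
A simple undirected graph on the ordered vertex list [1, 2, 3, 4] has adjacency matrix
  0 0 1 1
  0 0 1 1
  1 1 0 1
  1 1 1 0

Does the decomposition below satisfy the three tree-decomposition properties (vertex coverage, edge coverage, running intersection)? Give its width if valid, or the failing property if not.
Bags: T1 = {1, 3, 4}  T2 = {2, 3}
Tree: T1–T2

A tree decomposition must satisfy three properties: every vertex lies in some bag; for every edge, both endpoints lie together in some bag; and for every vertex, the bags containing it form a connected subtree. Here edge (4,2) lies in no bag, so the decomposition is invalid.

No — edge (4,2) lies in no bag.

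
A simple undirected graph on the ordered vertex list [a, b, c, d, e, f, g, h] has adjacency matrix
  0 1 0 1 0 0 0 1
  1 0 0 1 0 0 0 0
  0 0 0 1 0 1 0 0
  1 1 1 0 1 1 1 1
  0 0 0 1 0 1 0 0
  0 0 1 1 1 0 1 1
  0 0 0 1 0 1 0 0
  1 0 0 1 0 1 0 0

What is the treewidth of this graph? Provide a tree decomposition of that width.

Treewidth 2.
Bags: B1 = {d, f, h}  B2 = {d, e, f}  B3 = {a, d, h}  B4 = {c, d, f}  B5 = {d, f, g}  B6 = {a, b, d}
Tree: B1–B2, B1–B3, B1–B4, B2–B5, B3–B6

Every bag has size at most 3, so the width is 3 − 1 = 2 and tw(G) ≤ 2. For the lower bound, the 3 vertices {a, d, h} are pairwise adjacent, and any tree decomposition puts a clique entirely inside one bag — forcing width ≥ 2. Therefore the treewidth is 2.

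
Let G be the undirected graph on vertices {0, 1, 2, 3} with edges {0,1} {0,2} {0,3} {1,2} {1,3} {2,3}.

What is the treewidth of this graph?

A width-3 tree decomposition is:
Bags: B1 = {0, 1, 2, 3}
Tree: (single bag)
A single bag containing all 4 vertices is trivially a valid decomposition of width 3. On the other hand G contains the 4-clique {0, 1, 2, 3}. A clique must lie in a single bag of any decomposition, so no decomposition can have width below 3. Therefore the treewidth is 3.

3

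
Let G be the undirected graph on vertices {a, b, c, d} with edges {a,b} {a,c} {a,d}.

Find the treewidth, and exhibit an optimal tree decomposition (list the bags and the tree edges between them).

Every bag has size at most 2, so the width is 2 − 1 = 1 and tw(G) ≤ 1. G has an edge, so its treewidth is at least 1. Therefore the treewidth is 1.

Treewidth 1.
One such decomposition:
Bags: B1 = {a, b}  B2 = {a, d}  B3 = {a, c}
Tree: B1–B2, B2–B3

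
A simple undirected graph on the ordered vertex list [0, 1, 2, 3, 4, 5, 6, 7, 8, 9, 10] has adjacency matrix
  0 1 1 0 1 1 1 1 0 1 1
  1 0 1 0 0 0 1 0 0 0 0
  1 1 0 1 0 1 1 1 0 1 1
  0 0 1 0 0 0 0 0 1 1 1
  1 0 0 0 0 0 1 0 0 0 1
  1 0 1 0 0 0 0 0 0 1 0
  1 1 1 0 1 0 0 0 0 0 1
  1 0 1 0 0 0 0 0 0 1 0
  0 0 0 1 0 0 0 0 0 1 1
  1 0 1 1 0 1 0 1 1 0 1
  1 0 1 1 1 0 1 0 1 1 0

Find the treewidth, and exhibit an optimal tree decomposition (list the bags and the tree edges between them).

Treewidth 3.
One such decomposition:
Bags: B1 = {0, 2, 9, 10}  B2 = {2, 3, 9, 10}  B3 = {0, 2, 5, 9}  B4 = {0, 2, 6, 10}  B5 = {0, 4, 6, 10}  B6 = {3, 8, 9, 10}  B7 = {0, 2, 7, 9}  B8 = {0, 1, 2, 6}
Tree: B1–B2, B1–B3, B1–B4, B4–B5, B2–B6, B3–B7, B4–B8

Every bag has size at most 4, so the width is 4 − 1 = 3 and tw(G) ≤ 3. Conversely, {0, 1, 2, 6} is a clique of size 4, and the vertices of any clique must share a bag in every tree decomposition; so some bag has ≥ 4 vertices and tw(G) ≥ 3. Combining the bounds, tw(G) = 3.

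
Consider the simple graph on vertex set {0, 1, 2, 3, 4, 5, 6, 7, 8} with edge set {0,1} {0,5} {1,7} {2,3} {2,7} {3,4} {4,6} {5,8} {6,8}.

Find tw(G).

A width-2 tree decomposition is:
Bags: B1 = {4, 6, 8}  B2 = {4, 5, 8}  B3 = {0, 4, 5}  B4 = {0, 1, 4}  B5 = {1, 4, 7}  B6 = {2, 4, 7}  B7 = {2, 3, 4}
Tree: B1–B2, B2–B3, B3–B4, B4–B5, B5–B6, B6–B7
The largest bag has 3 vertices, giving width 2; this decomposition certifies tw(G) ≤ 2. The edges 4–6–8–5–0–1–7–2–3–4 form a cycle, so G is not a tree and its treewidth is at least 2. Combining the bounds, tw(G) = 2.

2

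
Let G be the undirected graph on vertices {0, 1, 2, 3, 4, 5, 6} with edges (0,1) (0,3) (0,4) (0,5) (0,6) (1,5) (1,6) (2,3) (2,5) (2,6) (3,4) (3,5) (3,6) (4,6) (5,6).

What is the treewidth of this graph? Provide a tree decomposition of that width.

Treewidth 3.
One such decomposition:
Bags: B1 = {0, 3, 5, 6}  B2 = {0, 3, 4, 6}  B3 = {0, 1, 5, 6}  B4 = {2, 3, 5, 6}
Tree: B1–B2, B1–B3, B1–B4

Each bag holds 4 vertices, so the decomposition has width 3, which upper-bounds the treewidth. On the other hand G contains the 4-clique {0, 1, 5, 6}. A clique must lie in a single bag of any decomposition, so no decomposition can have width below 3. Therefore the treewidth is 3.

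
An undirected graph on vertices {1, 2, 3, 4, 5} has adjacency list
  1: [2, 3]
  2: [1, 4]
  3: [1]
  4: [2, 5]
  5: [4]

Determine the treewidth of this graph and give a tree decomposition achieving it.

Treewidth 1.
One such decomposition:
Bags: B1 = {1, 3}  B2 = {1, 2}  B3 = {2, 4}  B4 = {4, 5}
Tree: B1–B2, B2–B3, B3–B4

Each bag holds 2 vertices, so the decomposition has width 1, which upper-bounds the treewidth. Since G has at least one edge (e.g. 3–1), it is not an edgeless graph, so tw(G) ≥ 1. Combining the bounds, tw(G) = 1.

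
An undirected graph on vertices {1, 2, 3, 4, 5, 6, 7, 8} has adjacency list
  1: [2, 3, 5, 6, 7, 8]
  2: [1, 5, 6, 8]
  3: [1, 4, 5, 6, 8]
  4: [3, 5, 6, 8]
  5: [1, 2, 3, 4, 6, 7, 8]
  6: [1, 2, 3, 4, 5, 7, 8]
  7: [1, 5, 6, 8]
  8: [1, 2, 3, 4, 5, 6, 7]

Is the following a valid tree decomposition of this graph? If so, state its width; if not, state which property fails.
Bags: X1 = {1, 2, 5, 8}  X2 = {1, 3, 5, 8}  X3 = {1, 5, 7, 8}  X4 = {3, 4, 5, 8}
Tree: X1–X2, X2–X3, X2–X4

No — vertex 6 appears in no bag.

A tree decomposition must satisfy three properties: every vertex lies in some bag; for every edge, both endpoints lie together in some bag; and for every vertex, the bags containing it form a connected subtree. Here vertex 6 appears in no bag, so the decomposition is invalid.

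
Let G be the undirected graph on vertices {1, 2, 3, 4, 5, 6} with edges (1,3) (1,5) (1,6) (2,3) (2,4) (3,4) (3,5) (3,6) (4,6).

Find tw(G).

A width-2 tree decomposition is:
Bags: B1 = {3, 4, 6}  B2 = {1, 3, 6}  B3 = {1, 3, 5}  B4 = {2, 3, 4}
Tree: B1–B2, B2–B3, B1–B4
Each bag holds 3 vertices, so the decomposition has width 2, which upper-bounds the treewidth. For the lower bound, the 3 vertices {1, 3, 5} are pairwise adjacent, and any tree decomposition puts a clique entirely inside one bag — forcing width ≥ 2. The upper and lower bounds meet at 2, so that is the treewidth.

2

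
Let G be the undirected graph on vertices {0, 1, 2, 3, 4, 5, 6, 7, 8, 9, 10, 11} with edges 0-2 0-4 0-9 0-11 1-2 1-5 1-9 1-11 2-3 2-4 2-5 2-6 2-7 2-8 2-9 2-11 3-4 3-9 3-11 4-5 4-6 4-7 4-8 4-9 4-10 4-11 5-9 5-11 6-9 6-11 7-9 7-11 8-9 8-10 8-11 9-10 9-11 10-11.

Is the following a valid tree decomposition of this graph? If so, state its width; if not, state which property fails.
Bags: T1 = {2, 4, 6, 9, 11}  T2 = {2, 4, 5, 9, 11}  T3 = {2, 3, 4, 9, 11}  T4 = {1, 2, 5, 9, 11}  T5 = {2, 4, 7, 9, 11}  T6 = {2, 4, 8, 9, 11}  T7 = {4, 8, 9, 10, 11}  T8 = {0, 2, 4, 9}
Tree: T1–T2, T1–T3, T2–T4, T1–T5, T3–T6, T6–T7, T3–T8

No — edge (11,0) lies in no bag.

A tree decomposition must satisfy three properties: every vertex lies in some bag; for every edge, both endpoints lie together in some bag; and for every vertex, the bags containing it form a connected subtree. Here edge (11,0) lies in no bag, so the decomposition is invalid.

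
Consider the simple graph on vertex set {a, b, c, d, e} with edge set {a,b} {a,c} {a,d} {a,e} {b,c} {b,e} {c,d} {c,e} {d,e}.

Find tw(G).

3

A width-3 tree decomposition is:
Bags: B1 = {a, c, d, e}  B2 = {a, b, c, e}
Tree: B1–B2
Every bag has size at most 4, so the width is 4 − 1 = 3 and tw(G) ≤ 3. Conversely, {a, c, d, e} is a clique of size 4, and the vertices of any clique must share a bag in every tree decomposition; so some bag has ≥ 4 vertices and tw(G) ≥ 3. Combining the bounds, tw(G) = 3.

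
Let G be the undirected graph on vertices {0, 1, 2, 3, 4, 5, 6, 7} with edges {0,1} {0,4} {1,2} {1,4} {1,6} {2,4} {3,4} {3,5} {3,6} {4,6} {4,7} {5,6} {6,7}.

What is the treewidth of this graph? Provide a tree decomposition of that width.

Treewidth 2.
One such decomposition:
Bags: B1 = {1, 4, 6}  B2 = {3, 4, 6}  B3 = {3, 5, 6}  B4 = {1, 2, 4}  B5 = {4, 6, 7}  B6 = {0, 1, 4}
Tree: B1–B2, B2–B3, B1–B4, B2–B5, B4–B6

The largest bag has 3 vertices, giving width 2; this decomposition certifies tw(G) ≤ 2. On the other hand G contains the 3-clique {0, 1, 4}. A clique must lie in a single bag of any decomposition, so no decomposition can have width below 2. Therefore the treewidth is 2.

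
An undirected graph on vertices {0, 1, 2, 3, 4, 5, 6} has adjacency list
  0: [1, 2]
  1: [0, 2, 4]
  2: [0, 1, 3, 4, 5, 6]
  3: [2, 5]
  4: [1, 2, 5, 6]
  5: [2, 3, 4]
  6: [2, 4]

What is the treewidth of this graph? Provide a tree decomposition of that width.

The largest bag has 3 vertices, giving width 2; this decomposition certifies tw(G) ≤ 2. On the other hand G contains the 3-clique {0, 1, 2}. A clique must lie in a single bag of any decomposition, so no decomposition can have width below 2. Combining the bounds, tw(G) = 2.

Treewidth 2.
Bags: B1 = {2, 4, 5}  B2 = {2, 3, 5}  B3 = {2, 4, 6}  B4 = {1, 2, 4}  B5 = {0, 1, 2}
Tree: B1–B2, B1–B3, B3–B4, B4–B5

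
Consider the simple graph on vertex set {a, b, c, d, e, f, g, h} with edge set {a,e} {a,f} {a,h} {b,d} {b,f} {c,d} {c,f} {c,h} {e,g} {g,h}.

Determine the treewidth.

A width-2 tree decomposition is:
Bags: B1 = {b, d, f}  B2 = {c, d, f}  B3 = {a, c, f}  B4 = {a, c, h}  B5 = {a, e, h}  B6 = {e, g, h}
Tree: B1–B2, B2–B3, B3–B4, B4–B5, B5–B6
Every bag has size at most 3, so the width is 3 − 1 = 2 and tw(G) ≤ 2. The edges b–d–c–f–b form a cycle, so G is not a tree and its treewidth is at least 2. Hence tw(G) = 2 exactly.

2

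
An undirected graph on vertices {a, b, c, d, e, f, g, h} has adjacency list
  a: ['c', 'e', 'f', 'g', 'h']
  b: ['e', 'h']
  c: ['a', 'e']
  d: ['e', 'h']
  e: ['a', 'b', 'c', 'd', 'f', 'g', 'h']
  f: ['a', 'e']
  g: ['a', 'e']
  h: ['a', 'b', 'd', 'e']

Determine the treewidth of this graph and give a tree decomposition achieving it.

The largest bag has 3 vertices, giving width 2; this decomposition certifies tw(G) ≤ 2. For the lower bound, the 3 vertices {d, e, h} are pairwise adjacent, and any tree decomposition puts a clique entirely inside one bag — forcing width ≥ 2. Hence tw(G) = 2 exactly.

Treewidth 2.
Bags: B1 = {a, e, f}  B2 = {a, e, h}  B3 = {a, e, g}  B4 = {b, e, h}  B5 = {a, c, e}  B6 = {d, e, h}
Tree: B1–B2, B1–B3, B2–B4, B2–B5, B4–B6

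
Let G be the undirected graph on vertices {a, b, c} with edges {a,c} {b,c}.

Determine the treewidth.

1

A width-1 tree decomposition is:
Bags: B1 = {a, c}  B2 = {b, c}
Tree: B1–B2
Each bag holds 2 vertices, so the decomposition has width 1, which upper-bounds the treewidth. Since G has at least one edge (e.g. c–a), it is not an edgeless graph, so tw(G) ≥ 1. The upper and lower bounds meet at 1, so that is the treewidth.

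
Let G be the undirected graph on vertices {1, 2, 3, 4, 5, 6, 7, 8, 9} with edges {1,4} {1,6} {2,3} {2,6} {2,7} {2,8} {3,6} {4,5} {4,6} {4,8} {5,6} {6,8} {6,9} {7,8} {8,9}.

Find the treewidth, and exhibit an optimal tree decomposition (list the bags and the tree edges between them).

Treewidth 2.
One optimal decomposition is:
Bags: B1 = {6, 8, 9}  B2 = {4, 6, 8}  B3 = {4, 5, 6}  B4 = {2, 6, 8}  B5 = {2, 7, 8}  B6 = {2, 3, 6}  B7 = {1, 4, 6}
Tree: B1–B2, B2–B3, B1–B4, B4–B5, B4–B6, B2–B7

The largest bag has 3 vertices, giving width 2; this decomposition certifies tw(G) ≤ 2. For the lower bound, the 3 vertices {6, 8, 9} are pairwise adjacent, and any tree decomposition puts a clique entirely inside one bag — forcing width ≥ 2. Combining the bounds, tw(G) = 2.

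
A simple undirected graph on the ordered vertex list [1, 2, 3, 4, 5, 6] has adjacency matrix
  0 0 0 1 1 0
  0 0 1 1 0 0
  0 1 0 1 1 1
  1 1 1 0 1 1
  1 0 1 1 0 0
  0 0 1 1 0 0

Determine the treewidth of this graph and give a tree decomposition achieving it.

Every bag has size at most 3, so the width is 3 − 1 = 2 and tw(G) ≤ 2. For the lower bound, the 3 vertices {1, 4, 5} are pairwise adjacent, and any tree decomposition puts a clique entirely inside one bag — forcing width ≥ 2. Hence tw(G) = 2 exactly.

Treewidth 2.
One optimal decomposition is:
Bags: B1 = {3, 4, 5}  B2 = {1, 4, 5}  B3 = {2, 3, 4}  B4 = {3, 4, 6}
Tree: B1–B2, B1–B3, B3–B4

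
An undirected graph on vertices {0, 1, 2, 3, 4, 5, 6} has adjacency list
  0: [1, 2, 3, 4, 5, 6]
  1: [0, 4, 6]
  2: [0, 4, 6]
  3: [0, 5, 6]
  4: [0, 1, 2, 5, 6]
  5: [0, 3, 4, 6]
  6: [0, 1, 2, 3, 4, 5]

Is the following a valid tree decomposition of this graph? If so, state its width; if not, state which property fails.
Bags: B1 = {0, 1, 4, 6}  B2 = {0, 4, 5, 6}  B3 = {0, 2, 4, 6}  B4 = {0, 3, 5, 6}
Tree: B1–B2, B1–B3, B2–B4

Vertex coverage: the bags together contain {0, 1, 2, 3, 4, 5, 6}, the full vertex set. Edge coverage: each edge of G has both endpoints in at least one bag. Running intersection: for every vertex, the bags containing it form a connected subtree. All three properties hold, so this is a valid tree decomposition of width max|bag| − 1 = 3, and hence tw(G) ≤ 3.

Yes; width 3.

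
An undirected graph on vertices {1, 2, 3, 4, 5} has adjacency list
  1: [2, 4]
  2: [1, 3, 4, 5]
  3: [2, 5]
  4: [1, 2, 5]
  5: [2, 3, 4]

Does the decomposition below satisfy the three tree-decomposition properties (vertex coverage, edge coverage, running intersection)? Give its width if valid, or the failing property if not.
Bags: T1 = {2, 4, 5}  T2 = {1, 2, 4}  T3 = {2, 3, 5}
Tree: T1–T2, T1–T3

Every vertex of G appears in some bag (union = {1, 2, 3, 4, 5}); every edge is covered by a bag; and for each vertex v the set of bags containing v is connected in the bag tree. The decomposition is therefore valid. The largest bag has 3 vertices, so the width is 2.

Yes; width 2.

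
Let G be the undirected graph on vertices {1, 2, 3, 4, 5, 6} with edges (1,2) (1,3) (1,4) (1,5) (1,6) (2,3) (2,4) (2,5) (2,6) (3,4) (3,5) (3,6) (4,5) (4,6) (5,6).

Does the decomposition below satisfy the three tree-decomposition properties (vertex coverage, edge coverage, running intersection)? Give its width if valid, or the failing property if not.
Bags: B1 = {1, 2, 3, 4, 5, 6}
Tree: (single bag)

Every vertex of G appears in some bag (union = {1, 2, 3, 4, 5, 6}); every edge is covered by a bag; and for each vertex v the set of bags containing v is connected in the bag tree. The decomposition is therefore valid. The largest bag has 6 vertices, so the width is 5.

Yes; width 5.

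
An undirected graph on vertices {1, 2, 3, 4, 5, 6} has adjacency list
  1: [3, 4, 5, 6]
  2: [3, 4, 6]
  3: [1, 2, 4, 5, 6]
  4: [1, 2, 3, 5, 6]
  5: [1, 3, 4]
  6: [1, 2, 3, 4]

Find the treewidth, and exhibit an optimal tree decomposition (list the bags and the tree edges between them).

Treewidth 3.
One optimal decomposition is:
Bags: B1 = {2, 3, 4, 6}  B2 = {1, 3, 4, 6}  B3 = {1, 3, 4, 5}
Tree: B1–B2, B2–B3

The largest bag has 4 vertices, giving width 3; this decomposition certifies tw(G) ≤ 3. On the other hand G contains the 4-clique {1, 3, 4, 5}. A clique must lie in a single bag of any decomposition, so no decomposition can have width below 3. Hence tw(G) = 3 exactly.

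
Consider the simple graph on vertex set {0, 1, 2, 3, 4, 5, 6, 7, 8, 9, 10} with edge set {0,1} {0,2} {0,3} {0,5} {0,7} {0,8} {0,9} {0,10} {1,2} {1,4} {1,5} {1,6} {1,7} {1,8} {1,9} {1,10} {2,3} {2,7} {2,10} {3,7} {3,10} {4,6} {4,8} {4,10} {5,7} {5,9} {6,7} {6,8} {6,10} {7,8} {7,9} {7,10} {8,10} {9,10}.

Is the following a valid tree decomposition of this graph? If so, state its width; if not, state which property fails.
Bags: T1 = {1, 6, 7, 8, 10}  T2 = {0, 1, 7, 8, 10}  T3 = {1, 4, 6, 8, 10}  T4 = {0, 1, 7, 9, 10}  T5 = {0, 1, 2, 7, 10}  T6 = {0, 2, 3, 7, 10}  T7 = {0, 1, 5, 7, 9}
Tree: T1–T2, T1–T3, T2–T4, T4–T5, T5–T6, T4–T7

Yes; width 4.

Checking the three conditions: (i) the bags cover all of {0, 1, 2, 3, 4, 5, 6, 7, 8, 9, 10}; (ii) for each edge, some bag contains both endpoints; (iii) the bags containing any fixed vertex form a subtree. All hold, so the decomposition is valid with width 5 − 1 = 4.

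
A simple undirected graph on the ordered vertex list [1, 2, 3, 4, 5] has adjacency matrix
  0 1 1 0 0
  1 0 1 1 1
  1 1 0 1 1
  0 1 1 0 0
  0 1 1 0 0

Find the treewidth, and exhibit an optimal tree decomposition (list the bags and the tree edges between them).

Treewidth 2.
One such decomposition:
Bags: B1 = {1, 2, 3}  B2 = {2, 3, 5}  B3 = {2, 3, 4}
Tree: B1–B2, B2–B3

The largest bag has 3 vertices, giving width 2; this decomposition certifies tw(G) ≤ 2. On the other hand G contains the 3-clique {1, 2, 3}. A clique must lie in a single bag of any decomposition, so no decomposition can have width below 2. Hence tw(G) = 2 exactly.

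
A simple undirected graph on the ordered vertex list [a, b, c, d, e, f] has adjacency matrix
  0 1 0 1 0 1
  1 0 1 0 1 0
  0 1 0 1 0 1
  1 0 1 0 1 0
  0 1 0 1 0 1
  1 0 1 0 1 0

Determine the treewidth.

3

A width-3 tree decomposition is:
Bags: B1 = {b, d, e, f}  B2 = {b, c, d, f}  B3 = {a, b, d, f}
Tree: B1–B2, B2–B3
Every bag has size at most 4, so the width is 4 − 1 = 3 and tw(G) ≤ 3. For the lower bound: the 4 vertex sets {e,f}, {b,c}, {d}, {a} are disjoint, each induces a connected subgraph, and every pair is joined by at least one edge of G. Contracting each set to a single vertex therefore yields K_{4} as a minor, and since treewidth is minor-monotone, tw(G) ≥ tw(K_{4}) = 3. The upper and lower bounds meet at 3, so that is the treewidth.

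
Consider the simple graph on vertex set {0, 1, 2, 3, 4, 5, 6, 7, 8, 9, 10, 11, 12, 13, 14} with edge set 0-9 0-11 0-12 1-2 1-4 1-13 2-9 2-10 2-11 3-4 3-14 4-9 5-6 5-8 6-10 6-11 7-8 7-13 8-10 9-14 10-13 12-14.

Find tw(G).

3

A width-3 tree decomposition is:
Bags: B1 = {0, 3, 12, 14}  B2 = {0, 3, 9, 14}  B3 = {0, 3, 4, 9}  B4 = {0, 4, 9, 11}  B5 = {2, 4, 9, 11}  B6 = {1, 2, 4, 11}  B7 = {1, 2, 6, 11}  B8 = {1, 2, 6, 10}  B9 = {1, 6, 10, 13}  B10 = {5, 6, 10, 13}  B11 = {5, 8, 10, 13}  B12 = {5, 7, 8, 13}
Tree: B1–B2, B2–B3, B3–B4, B4–B5, B5–B6, B6–B7, B7–B8, B8–B9, B9–B10, B10–B11, B11–B12
Each bag holds 4 vertices, so the decomposition has width 3, which upper-bounds the treewidth. For the lower bound: the 4 vertex sets {3,12,14}, {0}, {9}, {1,2,4,11} are disjoint, each induces a connected subgraph, and every pair is joined by at least one edge of G. Contracting each set to a single vertex therefore yields K_{4} as a minor, and since treewidth is minor-monotone, tw(G) ≥ tw(K_{4}) = 3. The upper and lower bounds meet at 3, so that is the treewidth.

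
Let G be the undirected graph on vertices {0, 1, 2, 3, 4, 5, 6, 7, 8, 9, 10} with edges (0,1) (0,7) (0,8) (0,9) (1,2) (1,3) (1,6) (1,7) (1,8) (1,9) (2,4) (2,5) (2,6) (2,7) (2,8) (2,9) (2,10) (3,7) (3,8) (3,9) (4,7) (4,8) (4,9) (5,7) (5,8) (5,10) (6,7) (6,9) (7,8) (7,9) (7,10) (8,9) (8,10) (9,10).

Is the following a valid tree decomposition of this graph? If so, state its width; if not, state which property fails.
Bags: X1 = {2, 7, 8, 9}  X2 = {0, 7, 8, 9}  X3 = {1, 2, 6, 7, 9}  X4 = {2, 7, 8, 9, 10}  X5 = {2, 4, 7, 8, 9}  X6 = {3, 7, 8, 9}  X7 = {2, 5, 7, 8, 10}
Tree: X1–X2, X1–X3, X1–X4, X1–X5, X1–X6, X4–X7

A tree decomposition must satisfy three properties: every vertex lies in some bag; for every edge, both endpoints lie together in some bag; and for every vertex, the bags containing it form a connected subtree. Here edge (1,8) lies in no bag, so the decomposition is invalid.

No — edge (1,8) lies in no bag.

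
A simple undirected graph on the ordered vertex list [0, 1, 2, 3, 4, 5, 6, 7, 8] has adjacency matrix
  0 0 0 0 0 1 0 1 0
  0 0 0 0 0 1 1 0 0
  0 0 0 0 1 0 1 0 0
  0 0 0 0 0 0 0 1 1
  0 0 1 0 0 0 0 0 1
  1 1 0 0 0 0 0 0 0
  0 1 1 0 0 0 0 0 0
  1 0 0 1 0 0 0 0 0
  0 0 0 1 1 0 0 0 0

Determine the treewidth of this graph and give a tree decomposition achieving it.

Each bag holds 3 vertices, so the decomposition has width 2, which upper-bounds the treewidth. Since 2–6–1–5–0–7–3–8–4–2 is a cycle in G, G is not acyclic. Forests are exactly the graphs of treewidth ≤ 1, so tw(G) ≥ 2. Therefore the treewidth is 2.

Treewidth 2.
One optimal decomposition is:
Bags: B1 = {1, 2, 6}  B2 = {1, 2, 5}  B3 = {0, 2, 5}  B4 = {0, 2, 7}  B5 = {2, 3, 7}  B6 = {2, 3, 8}  B7 = {2, 4, 8}
Tree: B1–B2, B2–B3, B3–B4, B4–B5, B5–B6, B6–B7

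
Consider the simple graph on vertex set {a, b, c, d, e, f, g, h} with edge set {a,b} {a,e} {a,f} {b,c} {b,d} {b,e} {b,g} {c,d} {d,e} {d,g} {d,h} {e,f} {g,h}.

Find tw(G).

A width-2 tree decomposition is:
Bags: B1 = {b, d, e}  B2 = {a, b, e}  B3 = {b, d, g}  B4 = {a, e, f}  B5 = {b, c, d}  B6 = {d, g, h}
Tree: B1–B2, B1–B3, B2–B4, B1–B5, B3–B6
Each bag holds 3 vertices, so the decomposition has width 2, which upper-bounds the treewidth. Conversely, {d, g, h} is a clique of size 3, and the vertices of any clique must share a bag in every tree decomposition; so some bag has ≥ 3 vertices and tw(G) ≥ 2. Combining the bounds, tw(G) = 2.

2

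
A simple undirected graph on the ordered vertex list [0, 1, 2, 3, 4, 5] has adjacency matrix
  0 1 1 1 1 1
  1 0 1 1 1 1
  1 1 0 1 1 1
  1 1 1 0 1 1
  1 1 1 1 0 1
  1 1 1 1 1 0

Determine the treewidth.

A width-5 tree decomposition is:
Bags: B1 = {0, 1, 2, 3, 4, 5}
Tree: (single bag)
A single bag containing all 6 vertices is trivially a valid decomposition of width 5. Conversely, {0, 1, 2, 3, 4, 5} is a clique of size 6, and the vertices of any clique must share a bag in every tree decomposition; so some bag has ≥ 6 vertices and tw(G) ≥ 5. The upper and lower bounds meet at 5, so that is the treewidth.

5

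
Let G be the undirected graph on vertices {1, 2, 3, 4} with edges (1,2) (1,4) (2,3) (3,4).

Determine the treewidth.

A width-2 tree decomposition is:
Bags: B1 = {1, 3, 4}  B2 = {1, 2, 3}
Tree: B1–B2
Every bag has size at most 3, so the width is 3 − 1 = 2 and tw(G) ≤ 2. The edges 1–4–3–2–1 form a cycle, so G is not a tree and its treewidth is at least 2. Combining the bounds, tw(G) = 2.

2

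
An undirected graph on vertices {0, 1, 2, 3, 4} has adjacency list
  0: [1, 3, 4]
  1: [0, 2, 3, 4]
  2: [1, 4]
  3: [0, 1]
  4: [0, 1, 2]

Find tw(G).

2

A width-2 tree decomposition is:
Bags: B1 = {0, 1, 4}  B2 = {0, 1, 3}  B3 = {1, 2, 4}
Tree: B1–B2, B1–B3
Each bag holds 3 vertices, so the decomposition has width 2, which upper-bounds the treewidth. For the lower bound, the 3 vertices {0, 1, 3} are pairwise adjacent, and any tree decomposition puts a clique entirely inside one bag — forcing width ≥ 2. Hence tw(G) = 2 exactly.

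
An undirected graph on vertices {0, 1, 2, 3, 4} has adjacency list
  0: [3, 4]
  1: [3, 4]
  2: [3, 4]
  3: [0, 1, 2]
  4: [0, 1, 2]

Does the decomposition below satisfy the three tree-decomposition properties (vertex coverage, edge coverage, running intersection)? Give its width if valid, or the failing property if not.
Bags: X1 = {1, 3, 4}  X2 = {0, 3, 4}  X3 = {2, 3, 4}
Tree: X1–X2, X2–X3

Checking the three conditions: (i) the bags cover all of {0, 1, 2, 3, 4}; (ii) for each edge, some bag contains both endpoints; (iii) the bags containing any fixed vertex form a subtree. All hold, so the decomposition is valid with width 3 − 1 = 2.

Yes; width 2.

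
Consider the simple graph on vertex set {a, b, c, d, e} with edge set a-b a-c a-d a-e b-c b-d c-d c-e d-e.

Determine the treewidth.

A width-3 tree decomposition is:
Bags: B1 = {a, b, c, d}  B2 = {a, c, d, e}
Tree: B1–B2
The largest bag has 4 vertices, giving width 3; this decomposition certifies tw(G) ≤ 3. On the other hand G contains the 4-clique {a, c, d, e}. A clique must lie in a single bag of any decomposition, so no decomposition can have width below 3. Therefore the treewidth is 3.

3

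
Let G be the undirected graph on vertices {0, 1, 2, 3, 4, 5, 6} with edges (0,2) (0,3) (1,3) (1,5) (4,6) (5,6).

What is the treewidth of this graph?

A width-1 tree decomposition is:
Bags: B1 = {0, 2}  B2 = {0, 3}  B3 = {1, 3}  B4 = {1, 5}  B5 = {5, 6}  B6 = {4, 6}
Tree: B1–B2, B2–B3, B3–B4, B4–B5, B5–B6
Every bag has size at most 2, so the width is 2 − 1 = 1 and tw(G) ≤ 1. Since G has at least one edge (e.g. 2–0), it is not an edgeless graph, so tw(G) ≥ 1. The upper and lower bounds meet at 1, so that is the treewidth.

1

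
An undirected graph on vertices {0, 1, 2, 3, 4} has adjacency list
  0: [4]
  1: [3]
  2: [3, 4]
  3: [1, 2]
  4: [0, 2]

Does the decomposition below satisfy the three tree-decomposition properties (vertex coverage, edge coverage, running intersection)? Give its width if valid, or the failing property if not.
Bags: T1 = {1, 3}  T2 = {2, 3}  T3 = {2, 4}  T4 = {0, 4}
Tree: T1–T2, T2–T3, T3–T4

Yes; width 1.

Checking the three conditions: (i) the bags cover all of {0, 1, 2, 3, 4}; (ii) for each edge, some bag contains both endpoints; (iii) the bags containing any fixed vertex form a subtree. All hold, so the decomposition is valid with width 2 − 1 = 1.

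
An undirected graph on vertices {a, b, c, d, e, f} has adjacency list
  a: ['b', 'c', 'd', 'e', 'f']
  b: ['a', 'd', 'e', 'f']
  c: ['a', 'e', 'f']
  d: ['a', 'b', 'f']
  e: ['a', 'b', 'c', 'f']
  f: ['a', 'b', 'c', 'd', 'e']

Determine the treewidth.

3

A width-3 tree decomposition is:
Bags: B1 = {a, b, d, f}  B2 = {a, b, e, f}  B3 = {a, c, e, f}
Tree: B1–B2, B2–B3
Every bag has size at most 4, so the width is 4 − 1 = 3 and tw(G) ≤ 3. Conversely, {a, b, d, f} is a clique of size 4, and the vertices of any clique must share a bag in every tree decomposition; so some bag has ≥ 4 vertices and tw(G) ≥ 3. Therefore the treewidth is 3.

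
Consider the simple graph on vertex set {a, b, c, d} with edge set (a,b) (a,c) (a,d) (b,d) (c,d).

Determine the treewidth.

A width-2 tree decomposition is:
Bags: B1 = {a, c, d}  B2 = {a, b, d}
Tree: B1–B2
The largest bag has 3 vertices, giving width 2; this decomposition certifies tw(G) ≤ 2. Conversely, {a, c, d} is a clique of size 3, and the vertices of any clique must share a bag in every tree decomposition; so some bag has ≥ 3 vertices and tw(G) ≥ 2. Therefore the treewidth is 2.

2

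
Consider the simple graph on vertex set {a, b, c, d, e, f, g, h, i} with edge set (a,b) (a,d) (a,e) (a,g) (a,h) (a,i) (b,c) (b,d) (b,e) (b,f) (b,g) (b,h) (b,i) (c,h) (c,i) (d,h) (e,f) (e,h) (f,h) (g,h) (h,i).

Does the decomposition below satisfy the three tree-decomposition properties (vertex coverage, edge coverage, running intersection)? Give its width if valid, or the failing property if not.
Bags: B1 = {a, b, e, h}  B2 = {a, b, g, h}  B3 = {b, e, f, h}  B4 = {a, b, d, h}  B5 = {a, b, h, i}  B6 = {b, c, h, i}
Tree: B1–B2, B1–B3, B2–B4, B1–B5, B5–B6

Every vertex of G appears in some bag (union = {a, b, c, d, e, f, g, h, i}); every edge is covered by a bag; and for each vertex v the set of bags containing v is connected in the bag tree. The decomposition is therefore valid. The largest bag has 4 vertices, so the width is 3.

Yes; width 3.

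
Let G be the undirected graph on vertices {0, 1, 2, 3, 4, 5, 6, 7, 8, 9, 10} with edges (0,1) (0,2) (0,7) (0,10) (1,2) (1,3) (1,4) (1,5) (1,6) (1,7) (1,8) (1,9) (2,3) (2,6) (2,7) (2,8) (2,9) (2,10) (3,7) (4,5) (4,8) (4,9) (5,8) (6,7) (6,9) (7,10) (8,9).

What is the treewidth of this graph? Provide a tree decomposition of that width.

Treewidth 3.
One optimal decomposition is:
Bags: B1 = {1, 2, 6, 7}  B2 = {1, 2, 6, 9}  B3 = {1, 2, 3, 7}  B4 = {0, 1, 2, 7}  B5 = {0, 2, 7, 10}  B6 = {1, 2, 8, 9}  B7 = {1, 4, 8, 9}  B8 = {1, 4, 5, 8}
Tree: B1–B2, B1–B3, B3–B4, B4–B5, B2–B6, B6–B7, B7–B8

Each bag holds 4 vertices, so the decomposition has width 3, which upper-bounds the treewidth. On the other hand G contains the 4-clique {1, 2, 8, 9}. A clique must lie in a single bag of any decomposition, so no decomposition can have width below 3. Combining the bounds, tw(G) = 3.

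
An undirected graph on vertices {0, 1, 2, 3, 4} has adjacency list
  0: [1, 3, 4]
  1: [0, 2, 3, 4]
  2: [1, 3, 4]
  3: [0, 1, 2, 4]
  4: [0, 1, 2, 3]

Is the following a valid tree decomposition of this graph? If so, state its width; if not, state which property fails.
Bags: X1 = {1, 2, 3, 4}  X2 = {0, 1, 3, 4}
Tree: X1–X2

Every vertex of G appears in some bag (union = {0, 1, 2, 3, 4}); every edge is covered by a bag; and for each vertex v the set of bags containing v is connected in the bag tree. The decomposition is therefore valid. The largest bag has 4 vertices, so the width is 3.

Yes; width 3.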